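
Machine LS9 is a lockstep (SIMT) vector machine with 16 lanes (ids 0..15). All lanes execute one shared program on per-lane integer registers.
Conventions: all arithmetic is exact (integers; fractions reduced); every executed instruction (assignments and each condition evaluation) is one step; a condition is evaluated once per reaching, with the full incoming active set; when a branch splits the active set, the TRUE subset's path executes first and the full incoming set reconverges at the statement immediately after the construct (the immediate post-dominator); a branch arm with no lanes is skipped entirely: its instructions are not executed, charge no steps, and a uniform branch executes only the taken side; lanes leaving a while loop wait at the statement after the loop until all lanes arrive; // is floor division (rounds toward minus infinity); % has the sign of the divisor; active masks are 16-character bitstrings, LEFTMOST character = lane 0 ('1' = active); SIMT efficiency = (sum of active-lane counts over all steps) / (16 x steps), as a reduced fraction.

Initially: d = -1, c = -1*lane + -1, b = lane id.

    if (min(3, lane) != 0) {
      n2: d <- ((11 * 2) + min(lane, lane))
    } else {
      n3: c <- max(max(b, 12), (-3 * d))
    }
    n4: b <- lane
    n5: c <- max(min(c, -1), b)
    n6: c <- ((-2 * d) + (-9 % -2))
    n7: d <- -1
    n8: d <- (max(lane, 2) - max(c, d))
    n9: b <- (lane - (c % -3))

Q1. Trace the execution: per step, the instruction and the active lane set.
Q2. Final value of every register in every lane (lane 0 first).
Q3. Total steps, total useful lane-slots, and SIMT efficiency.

step 0: eval (min(3, lane) != 0)     1111111111111111
step 1: d <- ((11 * 2) + min(lane, lane)) 0111111111111111
step 2: c <- max(max(b, 12), (-3 * d)) 1000000000000000
step 3: b <- lane                    1111111111111111
step 4: c <- max(min(c, -1), b)      1111111111111111
step 5: c <- ((-2 * d) + (-9 % -2))  1111111111111111
step 6: d <- -1                      1111111111111111
step 7: d <- (max(lane, 2) - max(c, d)) 1111111111111111
step 8: b <- (lane - (c % -3))       1111111111111111

Answer: 9 steps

d: 1,3,3,4,5,6,7,8,9,10,11,12,13,14,15,16
c: 1,-47,-49,-51,-53,-55,-57,-59,-61,-63,-65,-67,-69,-71,-73,-75
b: 2,3,3,3,6,6,6,9,9,9,12,12,12,15,15,15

steps = 9; useful = 128; efficiency = 128/144 = 8/9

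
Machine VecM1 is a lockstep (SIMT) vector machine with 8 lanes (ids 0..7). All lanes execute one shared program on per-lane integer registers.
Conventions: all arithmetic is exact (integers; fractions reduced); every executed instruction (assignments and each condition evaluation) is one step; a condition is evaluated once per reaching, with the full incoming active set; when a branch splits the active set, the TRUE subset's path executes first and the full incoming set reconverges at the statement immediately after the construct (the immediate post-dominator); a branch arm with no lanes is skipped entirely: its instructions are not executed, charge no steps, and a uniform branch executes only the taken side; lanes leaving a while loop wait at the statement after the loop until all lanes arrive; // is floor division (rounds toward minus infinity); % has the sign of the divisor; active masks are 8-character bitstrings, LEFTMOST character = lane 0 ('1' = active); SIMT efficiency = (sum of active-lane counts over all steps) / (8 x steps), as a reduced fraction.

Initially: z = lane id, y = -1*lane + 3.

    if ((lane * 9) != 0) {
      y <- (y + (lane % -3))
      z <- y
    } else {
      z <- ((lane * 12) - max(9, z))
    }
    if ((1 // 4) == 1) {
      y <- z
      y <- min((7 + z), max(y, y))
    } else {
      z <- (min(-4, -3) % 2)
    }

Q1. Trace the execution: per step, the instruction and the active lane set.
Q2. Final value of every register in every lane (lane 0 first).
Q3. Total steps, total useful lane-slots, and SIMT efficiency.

step 0: eval ((lane * 9) != 0)       11111111
step 1: y <- (y + (lane % -3))       01111111
step 2: z <- y                       01111111
step 3: z <- ((lane * 12) - max(9, z)) 10000000
step 4: eval ((1 // 4) == 1)         11111111
step 5: z <- (min(-4, -3) % 2)       11111111

Answer: 6 steps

z: 0,0,0,0,0,0,0,0
y: 3,0,0,0,-3,-3,-3,-6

steps = 6; useful = 39; efficiency = 39/48 = 13/16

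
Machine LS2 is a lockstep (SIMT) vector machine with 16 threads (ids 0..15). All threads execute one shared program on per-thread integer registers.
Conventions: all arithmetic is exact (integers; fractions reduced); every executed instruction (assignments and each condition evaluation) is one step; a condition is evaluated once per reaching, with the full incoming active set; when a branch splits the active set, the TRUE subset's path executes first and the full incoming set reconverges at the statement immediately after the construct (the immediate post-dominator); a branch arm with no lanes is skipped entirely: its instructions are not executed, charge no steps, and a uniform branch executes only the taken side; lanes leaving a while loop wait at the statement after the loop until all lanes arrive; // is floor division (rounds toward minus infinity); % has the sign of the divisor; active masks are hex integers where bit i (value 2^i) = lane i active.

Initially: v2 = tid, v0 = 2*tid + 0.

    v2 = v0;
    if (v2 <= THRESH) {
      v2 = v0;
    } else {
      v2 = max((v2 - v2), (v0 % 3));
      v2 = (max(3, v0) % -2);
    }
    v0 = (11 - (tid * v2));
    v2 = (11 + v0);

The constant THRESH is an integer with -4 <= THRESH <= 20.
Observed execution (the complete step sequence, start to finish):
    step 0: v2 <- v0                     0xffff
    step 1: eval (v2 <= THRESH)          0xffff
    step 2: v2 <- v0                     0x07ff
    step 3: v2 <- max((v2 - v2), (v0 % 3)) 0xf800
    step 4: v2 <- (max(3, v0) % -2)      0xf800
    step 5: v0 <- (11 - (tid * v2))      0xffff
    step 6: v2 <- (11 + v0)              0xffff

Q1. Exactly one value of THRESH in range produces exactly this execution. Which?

Answer: THRESH = 20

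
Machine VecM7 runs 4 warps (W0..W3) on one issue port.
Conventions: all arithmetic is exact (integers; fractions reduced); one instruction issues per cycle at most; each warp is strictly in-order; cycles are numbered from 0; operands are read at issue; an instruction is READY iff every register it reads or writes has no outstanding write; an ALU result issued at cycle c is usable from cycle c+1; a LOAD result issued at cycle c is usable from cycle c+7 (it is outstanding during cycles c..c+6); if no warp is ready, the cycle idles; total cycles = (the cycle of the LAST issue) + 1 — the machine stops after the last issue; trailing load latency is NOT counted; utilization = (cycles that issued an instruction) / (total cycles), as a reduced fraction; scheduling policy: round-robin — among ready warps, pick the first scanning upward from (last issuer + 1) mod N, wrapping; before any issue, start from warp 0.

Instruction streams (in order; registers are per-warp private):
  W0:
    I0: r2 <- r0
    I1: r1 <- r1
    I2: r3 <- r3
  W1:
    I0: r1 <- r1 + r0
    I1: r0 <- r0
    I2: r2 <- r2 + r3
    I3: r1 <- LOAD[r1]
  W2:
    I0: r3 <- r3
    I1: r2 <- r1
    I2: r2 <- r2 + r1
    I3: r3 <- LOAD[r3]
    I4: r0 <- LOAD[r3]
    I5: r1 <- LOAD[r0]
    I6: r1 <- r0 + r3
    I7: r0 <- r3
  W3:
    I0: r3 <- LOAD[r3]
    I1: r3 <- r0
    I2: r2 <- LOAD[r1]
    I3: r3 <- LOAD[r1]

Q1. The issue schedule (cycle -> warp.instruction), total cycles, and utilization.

cycle 0: W0.I0
cycle 1: W1.I0
cycle 2: W2.I0
cycle 3: W3.I0
cycle 4: W0.I1
cycle 5: W1.I1
cycle 6: W2.I1
cycle 7: W0.I2
cycle 8: W1.I2
cycle 9: W2.I2
cycle 10: W3.I1
cycle 11: W1.I3
cycle 12: W2.I3
cycle 13: W3.I2
cycle 14: W3.I3
cycle 15: idle
cycle 16: idle
cycle 17: idle
cycle 18: idle
cycle 19: W2.I4
cycle 20: idle
cycle 21: idle
cycle 22: idle
cycle 23: idle
cycle 24: idle
cycle 25: idle
cycle 26: W2.I5
cycle 27: idle
cycle 28: idle
cycle 29: idle
cycle 30: idle
cycle 31: idle
cycle 32: idle
cycle 33: W2.I6
cycle 34: W2.I7

Answer: 35 cycles, utilization 19/35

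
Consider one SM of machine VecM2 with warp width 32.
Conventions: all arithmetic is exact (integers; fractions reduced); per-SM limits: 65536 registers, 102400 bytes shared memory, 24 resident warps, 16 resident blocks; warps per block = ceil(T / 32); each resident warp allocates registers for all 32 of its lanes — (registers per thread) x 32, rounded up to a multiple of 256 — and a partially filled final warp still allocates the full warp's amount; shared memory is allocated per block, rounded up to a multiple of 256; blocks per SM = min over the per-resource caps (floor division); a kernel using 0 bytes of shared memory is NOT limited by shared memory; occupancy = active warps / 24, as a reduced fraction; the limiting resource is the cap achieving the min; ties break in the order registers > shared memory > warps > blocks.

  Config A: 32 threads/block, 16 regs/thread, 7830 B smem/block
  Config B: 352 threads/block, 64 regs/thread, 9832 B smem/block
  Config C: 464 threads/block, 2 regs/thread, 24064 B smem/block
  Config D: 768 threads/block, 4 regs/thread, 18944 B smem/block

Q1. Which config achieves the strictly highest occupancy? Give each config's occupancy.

occupancies: A 1/2, B 11/12, C 5/8, D 1

Answer: D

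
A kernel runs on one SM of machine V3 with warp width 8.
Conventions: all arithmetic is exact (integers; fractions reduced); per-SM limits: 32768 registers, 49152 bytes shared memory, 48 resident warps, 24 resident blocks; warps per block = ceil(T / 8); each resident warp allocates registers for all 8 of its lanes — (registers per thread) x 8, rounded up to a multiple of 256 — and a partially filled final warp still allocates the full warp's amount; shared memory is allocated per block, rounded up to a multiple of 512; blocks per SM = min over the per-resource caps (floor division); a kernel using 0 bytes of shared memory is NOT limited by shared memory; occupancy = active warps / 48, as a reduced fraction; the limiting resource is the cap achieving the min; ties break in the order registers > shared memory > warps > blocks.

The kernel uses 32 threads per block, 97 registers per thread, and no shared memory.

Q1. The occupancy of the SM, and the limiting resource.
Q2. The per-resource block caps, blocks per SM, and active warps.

Answer: occupancy 2/3, limited by registers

registers: 8 blocks
shared memory: no limit (kernel uses none)
warps: 12 blocks
blocks: 24 blocks

Answer: 8 blocks, 32 active warps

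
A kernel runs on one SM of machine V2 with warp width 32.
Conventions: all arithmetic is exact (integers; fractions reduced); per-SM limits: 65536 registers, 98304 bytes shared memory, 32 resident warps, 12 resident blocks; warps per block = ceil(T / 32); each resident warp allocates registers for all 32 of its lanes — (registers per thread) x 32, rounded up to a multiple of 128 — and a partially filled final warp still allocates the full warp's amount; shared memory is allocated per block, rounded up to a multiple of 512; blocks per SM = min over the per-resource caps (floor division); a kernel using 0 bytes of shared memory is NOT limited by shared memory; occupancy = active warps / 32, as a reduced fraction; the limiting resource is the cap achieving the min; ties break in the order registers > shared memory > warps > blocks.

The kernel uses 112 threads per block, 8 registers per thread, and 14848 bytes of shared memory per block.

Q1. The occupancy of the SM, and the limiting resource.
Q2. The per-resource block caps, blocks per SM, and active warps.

Answer: occupancy 3/4, limited by shared memory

registers: 64 blocks
shared memory: 6 blocks
warps: 8 blocks
blocks: 12 blocks

Answer: 6 blocks, 24 active warps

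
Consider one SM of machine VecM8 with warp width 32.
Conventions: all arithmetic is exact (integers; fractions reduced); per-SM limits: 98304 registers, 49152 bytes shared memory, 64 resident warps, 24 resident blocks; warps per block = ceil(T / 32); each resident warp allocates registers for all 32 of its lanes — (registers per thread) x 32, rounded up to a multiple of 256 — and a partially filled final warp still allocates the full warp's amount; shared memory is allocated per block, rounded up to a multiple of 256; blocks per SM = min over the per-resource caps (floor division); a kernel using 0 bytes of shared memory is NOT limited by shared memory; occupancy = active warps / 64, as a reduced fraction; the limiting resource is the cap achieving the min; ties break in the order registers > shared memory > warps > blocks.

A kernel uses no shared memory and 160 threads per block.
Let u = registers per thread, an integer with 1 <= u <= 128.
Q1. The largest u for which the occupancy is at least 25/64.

Answer: u = 120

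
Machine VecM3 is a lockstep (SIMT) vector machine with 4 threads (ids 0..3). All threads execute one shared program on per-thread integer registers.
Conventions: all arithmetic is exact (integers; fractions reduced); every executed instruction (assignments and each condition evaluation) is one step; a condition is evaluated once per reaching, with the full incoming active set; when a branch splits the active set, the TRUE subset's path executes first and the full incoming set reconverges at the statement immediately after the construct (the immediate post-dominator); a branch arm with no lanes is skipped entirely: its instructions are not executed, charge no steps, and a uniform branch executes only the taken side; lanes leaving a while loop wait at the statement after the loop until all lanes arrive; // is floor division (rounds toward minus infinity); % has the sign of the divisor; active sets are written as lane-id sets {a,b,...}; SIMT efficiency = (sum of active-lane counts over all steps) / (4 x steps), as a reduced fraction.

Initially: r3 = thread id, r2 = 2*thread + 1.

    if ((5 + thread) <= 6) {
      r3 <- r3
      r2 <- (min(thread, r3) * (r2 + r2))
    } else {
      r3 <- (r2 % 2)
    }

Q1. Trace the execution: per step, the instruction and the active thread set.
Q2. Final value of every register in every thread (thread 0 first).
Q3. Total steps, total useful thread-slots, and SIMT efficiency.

step 0: eval ((5 + thread) <= 6)     {0,1,2,3}
step 1: r3 <- r3                     {0,1}
step 2: r2 <- (min(thread, r3) * (r2 + r2)) {0,1}
step 3: r3 <- (r2 % 2)               {2,3}

Answer: 4 steps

r3: 0,1,1,1
r2: 0,6,5,7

steps = 4; useful = 10; efficiency = 10/16 = 5/8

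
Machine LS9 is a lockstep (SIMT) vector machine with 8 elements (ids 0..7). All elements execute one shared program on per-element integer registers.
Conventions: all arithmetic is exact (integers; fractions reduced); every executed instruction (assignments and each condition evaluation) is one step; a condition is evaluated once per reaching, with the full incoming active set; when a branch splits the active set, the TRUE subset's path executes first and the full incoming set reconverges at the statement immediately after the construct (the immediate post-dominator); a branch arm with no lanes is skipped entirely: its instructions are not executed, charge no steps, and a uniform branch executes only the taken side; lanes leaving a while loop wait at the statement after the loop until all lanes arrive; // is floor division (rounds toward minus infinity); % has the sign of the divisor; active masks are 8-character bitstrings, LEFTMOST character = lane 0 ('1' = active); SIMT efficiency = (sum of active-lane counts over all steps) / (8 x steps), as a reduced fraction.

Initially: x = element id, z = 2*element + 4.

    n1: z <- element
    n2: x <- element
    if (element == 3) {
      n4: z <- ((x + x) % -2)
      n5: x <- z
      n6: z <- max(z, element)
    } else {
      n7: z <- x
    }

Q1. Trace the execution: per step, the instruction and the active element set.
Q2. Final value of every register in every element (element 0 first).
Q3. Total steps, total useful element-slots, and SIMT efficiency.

step 0: z <- element                 11111111
step 1: x <- element                 11111111
step 2: eval (element == 3)          11111111
step 3: z <- ((x + x) % -2)          00010000
step 4: x <- z                       00010000
step 5: z <- max(z, element)         00010000
step 6: z <- x                       11101111

Answer: 7 steps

x: 0,1,2,0,4,5,6,7
z: 0,1,2,3,4,5,6,7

steps = 7; useful = 34; efficiency = 34/56 = 17/28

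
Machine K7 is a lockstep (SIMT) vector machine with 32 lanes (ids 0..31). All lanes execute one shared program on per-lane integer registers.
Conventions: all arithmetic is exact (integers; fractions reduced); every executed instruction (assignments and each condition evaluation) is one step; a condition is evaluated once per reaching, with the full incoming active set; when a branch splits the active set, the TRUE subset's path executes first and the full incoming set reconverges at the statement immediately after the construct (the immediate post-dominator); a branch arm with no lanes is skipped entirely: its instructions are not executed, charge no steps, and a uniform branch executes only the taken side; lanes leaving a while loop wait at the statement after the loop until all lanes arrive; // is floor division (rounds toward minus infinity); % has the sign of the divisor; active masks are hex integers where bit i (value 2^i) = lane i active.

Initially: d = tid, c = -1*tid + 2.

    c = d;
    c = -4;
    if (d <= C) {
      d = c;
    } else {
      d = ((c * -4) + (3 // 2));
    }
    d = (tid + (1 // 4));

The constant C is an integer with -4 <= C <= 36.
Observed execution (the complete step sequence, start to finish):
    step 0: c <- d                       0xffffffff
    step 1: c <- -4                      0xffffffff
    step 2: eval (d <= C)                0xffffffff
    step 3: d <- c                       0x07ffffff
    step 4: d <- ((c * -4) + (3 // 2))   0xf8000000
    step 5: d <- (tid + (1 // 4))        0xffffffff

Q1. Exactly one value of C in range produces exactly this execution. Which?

Answer: C = 26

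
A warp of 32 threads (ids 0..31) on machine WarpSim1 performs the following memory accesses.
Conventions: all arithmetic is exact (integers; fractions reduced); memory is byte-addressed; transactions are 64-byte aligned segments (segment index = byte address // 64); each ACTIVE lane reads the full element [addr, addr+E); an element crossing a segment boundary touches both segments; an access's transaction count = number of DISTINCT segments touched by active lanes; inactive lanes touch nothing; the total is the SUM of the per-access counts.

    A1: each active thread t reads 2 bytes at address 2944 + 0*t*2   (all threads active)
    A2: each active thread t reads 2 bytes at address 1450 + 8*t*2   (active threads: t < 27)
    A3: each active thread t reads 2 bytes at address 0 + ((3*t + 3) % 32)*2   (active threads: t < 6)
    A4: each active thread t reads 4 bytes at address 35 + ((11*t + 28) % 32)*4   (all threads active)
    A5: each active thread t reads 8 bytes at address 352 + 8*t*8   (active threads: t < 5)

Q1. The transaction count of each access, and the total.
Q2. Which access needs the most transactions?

A1: 1 transaction
A2: 8 transactions
A3: 1 transaction
A4: 3 transactions
A5: 5 transactions

Answer: 1,8,1,3,5; total 18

Answer: A2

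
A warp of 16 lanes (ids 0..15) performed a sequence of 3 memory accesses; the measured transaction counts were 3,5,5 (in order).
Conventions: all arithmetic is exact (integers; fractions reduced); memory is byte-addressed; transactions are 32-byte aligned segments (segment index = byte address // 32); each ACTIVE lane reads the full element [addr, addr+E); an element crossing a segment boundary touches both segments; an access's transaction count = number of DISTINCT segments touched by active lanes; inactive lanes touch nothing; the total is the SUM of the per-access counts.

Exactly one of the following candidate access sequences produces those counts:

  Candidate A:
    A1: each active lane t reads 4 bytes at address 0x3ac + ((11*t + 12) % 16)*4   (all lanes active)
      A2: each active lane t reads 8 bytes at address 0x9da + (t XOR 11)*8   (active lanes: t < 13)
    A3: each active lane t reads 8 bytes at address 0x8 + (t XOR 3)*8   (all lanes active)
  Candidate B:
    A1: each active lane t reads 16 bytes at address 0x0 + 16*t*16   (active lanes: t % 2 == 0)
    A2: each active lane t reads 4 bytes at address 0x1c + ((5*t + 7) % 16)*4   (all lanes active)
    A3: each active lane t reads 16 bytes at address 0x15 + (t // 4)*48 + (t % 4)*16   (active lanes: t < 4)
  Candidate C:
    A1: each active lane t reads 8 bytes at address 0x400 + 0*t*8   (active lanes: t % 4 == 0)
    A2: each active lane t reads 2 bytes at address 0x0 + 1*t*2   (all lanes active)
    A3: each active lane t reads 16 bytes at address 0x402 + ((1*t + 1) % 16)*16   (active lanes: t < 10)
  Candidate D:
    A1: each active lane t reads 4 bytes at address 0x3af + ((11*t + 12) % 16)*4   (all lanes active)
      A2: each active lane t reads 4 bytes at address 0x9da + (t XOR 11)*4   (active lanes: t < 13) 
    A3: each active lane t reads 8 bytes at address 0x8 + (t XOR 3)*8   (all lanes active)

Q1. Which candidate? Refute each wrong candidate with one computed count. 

B: A1 gives 8 transactions, not 3
C: A1 gives 1 transaction, not 3
D: A2 gives 3 transactions, not 5
A: all counts match (3,5,5)

Answer: A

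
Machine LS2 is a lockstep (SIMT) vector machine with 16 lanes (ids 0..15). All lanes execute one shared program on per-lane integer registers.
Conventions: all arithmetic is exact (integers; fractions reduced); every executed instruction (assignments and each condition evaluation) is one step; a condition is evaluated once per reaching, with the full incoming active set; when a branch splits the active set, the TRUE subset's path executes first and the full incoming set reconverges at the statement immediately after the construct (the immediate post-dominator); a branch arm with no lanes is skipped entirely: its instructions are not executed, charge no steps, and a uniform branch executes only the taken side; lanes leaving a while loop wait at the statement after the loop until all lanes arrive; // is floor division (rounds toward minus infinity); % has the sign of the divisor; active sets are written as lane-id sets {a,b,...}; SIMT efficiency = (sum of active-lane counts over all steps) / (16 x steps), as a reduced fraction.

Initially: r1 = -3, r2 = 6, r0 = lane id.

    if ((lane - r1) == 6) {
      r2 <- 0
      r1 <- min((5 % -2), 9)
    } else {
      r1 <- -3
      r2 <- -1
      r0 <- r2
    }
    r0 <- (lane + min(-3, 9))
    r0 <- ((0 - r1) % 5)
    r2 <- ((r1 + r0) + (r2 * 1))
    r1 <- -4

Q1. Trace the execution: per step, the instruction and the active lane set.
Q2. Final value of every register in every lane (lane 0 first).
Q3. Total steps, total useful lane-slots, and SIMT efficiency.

step 0: eval ((lane - r1) == 6)      {0,1,2,3,4,5,6,7,8,9,10,11,12,13,14,15}
step 1: r2 <- 0                      {3}
step 2: r1 <- min((5 % -2), 9)       {3}
step 3: r1 <- -3                     {0,1,2,4,5,6,7,8,9,10,11,12,13,14,15}
step 4: r2 <- -1                     {0,1,2,4,5,6,7,8,9,10,11,12,13,14,15}
step 5: r0 <- r2                     {0,1,2,4,5,6,7,8,9,10,11,12,13,14,15}
step 6: r0 <- (lane + min(-3, 9))    {0,1,2,3,4,5,6,7,8,9,10,11,12,13,14,15}
step 7: r0 <- ((0 - r1) % 5)         {0,1,2,3,4,5,6,7,8,9,10,11,12,13,14,15}
step 8: r2 <- ((r1 + r0) + (r2 * 1)) {0,1,2,3,4,5,6,7,8,9,10,11,12,13,14,15}
step 9: r1 <- -4                     {0,1,2,3,4,5,6,7,8,9,10,11,12,13,14,15}

Answer: 10 steps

r1: -4,-4,-4,-4,-4,-4,-4,-4,-4,-4,-4,-4,-4,-4,-4,-4
r2: -1,-1,-1,0,-1,-1,-1,-1,-1,-1,-1,-1,-1,-1,-1,-1
r0: 3,3,3,1,3,3,3,3,3,3,3,3,3,3,3,3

steps = 10; useful = 127; efficiency = 127/160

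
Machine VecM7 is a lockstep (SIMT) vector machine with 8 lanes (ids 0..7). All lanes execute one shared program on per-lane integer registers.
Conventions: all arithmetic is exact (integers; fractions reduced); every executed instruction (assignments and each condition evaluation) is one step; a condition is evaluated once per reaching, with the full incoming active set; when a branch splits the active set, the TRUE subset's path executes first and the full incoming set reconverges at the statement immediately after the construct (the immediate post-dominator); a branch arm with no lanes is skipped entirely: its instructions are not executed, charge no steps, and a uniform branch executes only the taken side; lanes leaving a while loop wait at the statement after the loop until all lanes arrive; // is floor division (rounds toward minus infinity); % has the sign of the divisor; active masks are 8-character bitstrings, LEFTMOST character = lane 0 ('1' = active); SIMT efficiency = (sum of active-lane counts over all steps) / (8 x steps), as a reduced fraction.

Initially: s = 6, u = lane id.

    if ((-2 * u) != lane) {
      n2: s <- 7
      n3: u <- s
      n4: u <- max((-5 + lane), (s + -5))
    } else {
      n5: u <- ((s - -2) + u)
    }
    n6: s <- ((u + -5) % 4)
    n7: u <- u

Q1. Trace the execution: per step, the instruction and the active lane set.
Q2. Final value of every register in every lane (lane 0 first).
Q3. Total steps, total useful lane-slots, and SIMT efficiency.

step 0: eval ((-2 * u) != lane)      11111111
step 1: s <- 7                       01111111
step 2: u <- s                       01111111
step 3: u <- max((-5 + lane), (s + -5)) 01111111
step 4: u <- ((s - -2) + u)          10000000
step 5: s <- ((u + -5) % 4)          11111111
step 6: u <- u                       11111111

Answer: 7 steps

s: 3,1,1,1,1,1,1,1
u: 8,2,2,2,2,2,2,2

steps = 7; useful = 46; efficiency = 46/56 = 23/28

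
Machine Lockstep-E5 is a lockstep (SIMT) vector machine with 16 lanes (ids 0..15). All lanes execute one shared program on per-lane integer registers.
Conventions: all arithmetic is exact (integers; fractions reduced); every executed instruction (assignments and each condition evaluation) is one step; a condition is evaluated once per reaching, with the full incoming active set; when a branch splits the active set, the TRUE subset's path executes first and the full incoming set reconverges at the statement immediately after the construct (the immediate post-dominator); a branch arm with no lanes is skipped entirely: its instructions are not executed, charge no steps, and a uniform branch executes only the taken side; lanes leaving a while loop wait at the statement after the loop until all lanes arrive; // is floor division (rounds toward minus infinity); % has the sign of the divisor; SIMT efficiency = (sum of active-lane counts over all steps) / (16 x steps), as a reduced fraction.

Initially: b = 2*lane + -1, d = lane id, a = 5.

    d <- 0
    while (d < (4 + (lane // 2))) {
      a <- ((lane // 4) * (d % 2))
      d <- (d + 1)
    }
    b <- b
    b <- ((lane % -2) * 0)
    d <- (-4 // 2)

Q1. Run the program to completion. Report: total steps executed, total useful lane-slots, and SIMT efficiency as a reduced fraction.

Answer: 38 steps, 440 useful, 55/76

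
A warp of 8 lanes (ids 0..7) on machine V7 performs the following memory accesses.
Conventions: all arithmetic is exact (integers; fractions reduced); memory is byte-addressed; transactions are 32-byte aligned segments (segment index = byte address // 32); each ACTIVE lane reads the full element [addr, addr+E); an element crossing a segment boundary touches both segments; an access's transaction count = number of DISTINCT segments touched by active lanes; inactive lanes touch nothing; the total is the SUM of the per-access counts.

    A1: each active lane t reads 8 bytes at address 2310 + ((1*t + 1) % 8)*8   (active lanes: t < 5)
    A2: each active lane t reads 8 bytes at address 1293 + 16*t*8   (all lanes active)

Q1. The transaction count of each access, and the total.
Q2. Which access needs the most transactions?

A1: 2 transactions
A2: 8 transactions

Answer: 2,8; total 10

Answer: A2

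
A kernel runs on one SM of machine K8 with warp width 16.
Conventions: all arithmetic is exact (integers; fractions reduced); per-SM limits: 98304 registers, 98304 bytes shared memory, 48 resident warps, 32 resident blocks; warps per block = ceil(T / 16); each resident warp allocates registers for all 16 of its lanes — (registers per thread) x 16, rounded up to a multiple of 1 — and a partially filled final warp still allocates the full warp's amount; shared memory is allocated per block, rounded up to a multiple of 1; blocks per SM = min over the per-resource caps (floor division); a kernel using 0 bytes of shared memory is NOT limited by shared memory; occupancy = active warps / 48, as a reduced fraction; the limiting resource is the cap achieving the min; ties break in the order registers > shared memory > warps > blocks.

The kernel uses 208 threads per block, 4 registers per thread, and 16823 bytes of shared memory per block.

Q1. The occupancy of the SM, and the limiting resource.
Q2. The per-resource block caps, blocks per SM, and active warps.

Answer: occupancy 13/16, limited by warps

registers: 118 blocks
shared memory: 5 blocks
warps: 3 blocks
blocks: 32 blocks

Answer: 3 blocks, 39 active warps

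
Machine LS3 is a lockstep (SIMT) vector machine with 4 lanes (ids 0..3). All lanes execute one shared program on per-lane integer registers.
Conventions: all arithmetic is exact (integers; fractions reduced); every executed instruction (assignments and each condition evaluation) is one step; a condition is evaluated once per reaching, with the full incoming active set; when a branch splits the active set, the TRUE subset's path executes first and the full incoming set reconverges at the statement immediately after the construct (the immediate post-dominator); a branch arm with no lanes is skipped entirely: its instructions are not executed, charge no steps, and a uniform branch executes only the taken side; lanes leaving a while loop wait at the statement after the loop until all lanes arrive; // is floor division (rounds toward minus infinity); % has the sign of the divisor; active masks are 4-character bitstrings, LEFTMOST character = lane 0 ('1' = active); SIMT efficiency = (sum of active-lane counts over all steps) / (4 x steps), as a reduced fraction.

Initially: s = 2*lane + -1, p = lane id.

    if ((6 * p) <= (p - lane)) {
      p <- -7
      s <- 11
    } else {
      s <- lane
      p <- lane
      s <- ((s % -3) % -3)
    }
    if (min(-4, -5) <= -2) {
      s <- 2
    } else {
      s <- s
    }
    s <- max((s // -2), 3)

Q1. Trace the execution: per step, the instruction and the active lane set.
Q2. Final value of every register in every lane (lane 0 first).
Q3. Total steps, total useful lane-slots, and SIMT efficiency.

step 0: eval ((6 * p) <= (p - lane)) 1111
step 1: p <- -7                      1000
step 2: s <- 11                      1000
step 3: s <- lane                    0111
step 4: p <- lane                    0111
step 5: s <- ((s % -3) % -3)         0111
step 6: eval (min(-4, -5) <= -2)     1111
step 7: s <- 2                       1111
step 8: s <- max((s // -2), 3)       1111

Answer: 9 steps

s: 3,3,3,3
p: -7,1,2,3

steps = 9; useful = 27; efficiency = 27/36 = 3/4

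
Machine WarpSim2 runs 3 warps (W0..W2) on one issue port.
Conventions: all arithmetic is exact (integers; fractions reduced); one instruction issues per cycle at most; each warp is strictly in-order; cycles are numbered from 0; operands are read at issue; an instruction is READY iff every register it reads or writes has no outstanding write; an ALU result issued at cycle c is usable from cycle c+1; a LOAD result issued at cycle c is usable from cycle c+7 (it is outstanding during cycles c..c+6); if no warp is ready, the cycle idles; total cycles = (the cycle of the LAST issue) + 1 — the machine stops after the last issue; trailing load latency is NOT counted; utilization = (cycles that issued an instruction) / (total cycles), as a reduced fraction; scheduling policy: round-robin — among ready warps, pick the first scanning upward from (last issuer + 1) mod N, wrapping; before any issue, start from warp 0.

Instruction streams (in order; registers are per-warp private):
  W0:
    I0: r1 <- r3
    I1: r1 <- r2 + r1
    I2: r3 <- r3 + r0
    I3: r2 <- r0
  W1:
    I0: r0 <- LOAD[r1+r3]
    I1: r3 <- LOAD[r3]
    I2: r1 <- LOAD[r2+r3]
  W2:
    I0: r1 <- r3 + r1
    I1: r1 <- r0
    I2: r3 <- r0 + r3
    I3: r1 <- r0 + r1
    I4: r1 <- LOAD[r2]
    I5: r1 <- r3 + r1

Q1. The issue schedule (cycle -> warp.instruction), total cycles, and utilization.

cycle 0: W0.I0
cycle 1: W1.I0
cycle 2: W2.I0
cycle 3: W0.I1
cycle 4: W1.I1
cycle 5: W2.I1
cycle 6: W0.I2
cycle 7: W2.I2
cycle 8: W0.I3
cycle 9: W2.I3
cycle 10: W2.I4
cycle 11: W1.I2
cycle 12: idle
cycle 13: idle
cycle 14: idle
cycle 15: idle
cycle 16: idle
cycle 17: W2.I5

Answer: 18 cycles, utilization 13/18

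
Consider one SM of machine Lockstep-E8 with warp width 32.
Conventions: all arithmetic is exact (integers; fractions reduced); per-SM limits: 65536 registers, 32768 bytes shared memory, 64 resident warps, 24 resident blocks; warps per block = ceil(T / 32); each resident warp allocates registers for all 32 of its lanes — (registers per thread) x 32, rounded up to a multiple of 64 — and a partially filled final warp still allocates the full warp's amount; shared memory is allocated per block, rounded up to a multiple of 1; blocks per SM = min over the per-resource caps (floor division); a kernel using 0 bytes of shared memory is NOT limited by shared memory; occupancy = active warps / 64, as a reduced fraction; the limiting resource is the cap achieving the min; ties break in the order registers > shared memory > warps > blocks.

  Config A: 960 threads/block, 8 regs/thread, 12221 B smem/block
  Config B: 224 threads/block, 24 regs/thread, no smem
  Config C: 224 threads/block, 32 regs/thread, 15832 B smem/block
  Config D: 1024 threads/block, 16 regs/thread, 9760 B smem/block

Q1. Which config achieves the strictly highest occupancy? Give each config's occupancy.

occupancies: A 15/16, B 63/64, C 7/32, D 1

Answer: D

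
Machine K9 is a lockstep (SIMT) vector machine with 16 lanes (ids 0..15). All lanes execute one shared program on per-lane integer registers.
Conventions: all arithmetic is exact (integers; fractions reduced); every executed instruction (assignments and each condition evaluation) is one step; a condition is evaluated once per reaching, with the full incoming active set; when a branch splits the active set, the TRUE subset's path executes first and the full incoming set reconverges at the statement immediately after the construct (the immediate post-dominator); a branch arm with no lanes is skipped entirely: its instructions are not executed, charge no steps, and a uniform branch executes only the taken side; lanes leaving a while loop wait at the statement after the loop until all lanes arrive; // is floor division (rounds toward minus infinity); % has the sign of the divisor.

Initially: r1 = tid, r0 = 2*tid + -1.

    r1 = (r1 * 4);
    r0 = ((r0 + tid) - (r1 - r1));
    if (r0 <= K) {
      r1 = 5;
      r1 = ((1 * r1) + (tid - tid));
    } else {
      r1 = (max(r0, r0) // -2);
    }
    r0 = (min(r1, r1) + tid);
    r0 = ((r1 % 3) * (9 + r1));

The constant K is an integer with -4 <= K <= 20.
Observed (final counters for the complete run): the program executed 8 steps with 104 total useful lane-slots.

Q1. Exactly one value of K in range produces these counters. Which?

Answer: K = 20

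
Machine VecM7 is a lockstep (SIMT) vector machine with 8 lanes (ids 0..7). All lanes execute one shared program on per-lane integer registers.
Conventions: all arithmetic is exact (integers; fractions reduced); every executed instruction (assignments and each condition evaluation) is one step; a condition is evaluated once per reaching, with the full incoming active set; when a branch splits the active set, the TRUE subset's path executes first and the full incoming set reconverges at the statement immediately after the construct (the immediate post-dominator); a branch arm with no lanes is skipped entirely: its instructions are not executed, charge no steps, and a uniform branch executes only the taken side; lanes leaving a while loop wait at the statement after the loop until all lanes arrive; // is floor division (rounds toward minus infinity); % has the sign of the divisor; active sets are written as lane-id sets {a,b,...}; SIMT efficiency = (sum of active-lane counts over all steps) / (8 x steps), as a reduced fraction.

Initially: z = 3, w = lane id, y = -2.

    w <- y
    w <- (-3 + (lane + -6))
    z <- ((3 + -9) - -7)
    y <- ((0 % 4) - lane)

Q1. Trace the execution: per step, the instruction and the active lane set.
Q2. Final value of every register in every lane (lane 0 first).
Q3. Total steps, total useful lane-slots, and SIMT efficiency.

step 0: w <- y                       {0,1,2,3,4,5,6,7}
step 1: w <- (-3 + (lane + -6))      {0,1,2,3,4,5,6,7}
step 2: z <- ((3 + -9) - -7)         {0,1,2,3,4,5,6,7}
step 3: y <- ((0 % 4) - lane)        {0,1,2,3,4,5,6,7}

Answer: 4 steps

z: 1,1,1,1,1,1,1,1
w: -9,-8,-7,-6,-5,-4,-3,-2
y: 0,-1,-2,-3,-4,-5,-6,-7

steps = 4; useful = 32; efficiency = 32/32 = 1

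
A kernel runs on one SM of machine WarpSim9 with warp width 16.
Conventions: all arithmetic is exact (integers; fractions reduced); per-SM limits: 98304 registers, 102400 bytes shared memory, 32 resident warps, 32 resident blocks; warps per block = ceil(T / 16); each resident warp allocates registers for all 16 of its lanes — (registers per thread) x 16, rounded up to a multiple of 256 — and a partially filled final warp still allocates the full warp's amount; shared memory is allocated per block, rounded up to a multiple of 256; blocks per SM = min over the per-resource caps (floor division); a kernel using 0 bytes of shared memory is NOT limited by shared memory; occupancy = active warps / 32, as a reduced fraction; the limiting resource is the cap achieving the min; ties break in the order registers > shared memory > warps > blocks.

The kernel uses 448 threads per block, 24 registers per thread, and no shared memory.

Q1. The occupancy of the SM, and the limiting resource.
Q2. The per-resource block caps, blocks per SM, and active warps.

Answer: occupancy 7/8, limited by warps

registers: 6 blocks
shared memory: no limit (kernel uses none)
warps: 1 block
blocks: 32 blocks

Answer: 1 block, 28 active warps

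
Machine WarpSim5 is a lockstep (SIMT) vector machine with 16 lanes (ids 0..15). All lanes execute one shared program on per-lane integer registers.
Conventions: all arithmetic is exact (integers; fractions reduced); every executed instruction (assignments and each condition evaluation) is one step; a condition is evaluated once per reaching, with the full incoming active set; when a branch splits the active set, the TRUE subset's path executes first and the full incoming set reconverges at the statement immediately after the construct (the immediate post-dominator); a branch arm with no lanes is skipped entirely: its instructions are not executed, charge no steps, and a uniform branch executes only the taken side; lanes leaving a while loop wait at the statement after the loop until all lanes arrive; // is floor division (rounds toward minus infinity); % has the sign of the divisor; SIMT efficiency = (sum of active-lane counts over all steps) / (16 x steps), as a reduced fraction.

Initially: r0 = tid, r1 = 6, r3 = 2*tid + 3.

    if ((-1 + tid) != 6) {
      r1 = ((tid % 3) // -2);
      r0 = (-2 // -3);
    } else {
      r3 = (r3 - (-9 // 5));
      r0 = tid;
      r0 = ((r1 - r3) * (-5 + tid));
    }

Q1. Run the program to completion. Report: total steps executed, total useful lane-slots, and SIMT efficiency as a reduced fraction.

Answer: 6 steps, 49 useful, 49/96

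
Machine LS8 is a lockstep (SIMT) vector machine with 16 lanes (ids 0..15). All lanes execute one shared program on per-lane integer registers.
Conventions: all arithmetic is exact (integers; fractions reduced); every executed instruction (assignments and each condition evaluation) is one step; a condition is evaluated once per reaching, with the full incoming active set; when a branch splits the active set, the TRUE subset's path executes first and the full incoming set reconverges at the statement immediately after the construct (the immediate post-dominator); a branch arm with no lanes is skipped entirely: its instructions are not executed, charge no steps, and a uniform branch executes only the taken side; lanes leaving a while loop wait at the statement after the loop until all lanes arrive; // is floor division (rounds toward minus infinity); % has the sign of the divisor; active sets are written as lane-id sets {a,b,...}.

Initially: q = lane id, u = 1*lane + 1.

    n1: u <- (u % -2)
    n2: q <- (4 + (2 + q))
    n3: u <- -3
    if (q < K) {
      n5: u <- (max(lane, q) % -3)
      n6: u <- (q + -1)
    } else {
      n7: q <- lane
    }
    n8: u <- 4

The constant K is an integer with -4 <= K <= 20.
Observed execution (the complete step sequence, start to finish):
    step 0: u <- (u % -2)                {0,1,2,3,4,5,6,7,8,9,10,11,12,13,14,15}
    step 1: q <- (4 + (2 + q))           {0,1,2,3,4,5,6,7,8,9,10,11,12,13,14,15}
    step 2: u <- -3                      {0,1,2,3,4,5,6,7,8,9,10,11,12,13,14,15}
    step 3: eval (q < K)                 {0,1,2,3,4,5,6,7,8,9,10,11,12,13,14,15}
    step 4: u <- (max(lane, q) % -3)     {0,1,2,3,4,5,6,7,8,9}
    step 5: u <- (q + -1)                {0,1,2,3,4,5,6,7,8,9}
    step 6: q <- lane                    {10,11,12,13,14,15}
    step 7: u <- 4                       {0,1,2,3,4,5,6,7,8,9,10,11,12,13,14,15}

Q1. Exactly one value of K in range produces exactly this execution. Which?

Answer: K = 16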